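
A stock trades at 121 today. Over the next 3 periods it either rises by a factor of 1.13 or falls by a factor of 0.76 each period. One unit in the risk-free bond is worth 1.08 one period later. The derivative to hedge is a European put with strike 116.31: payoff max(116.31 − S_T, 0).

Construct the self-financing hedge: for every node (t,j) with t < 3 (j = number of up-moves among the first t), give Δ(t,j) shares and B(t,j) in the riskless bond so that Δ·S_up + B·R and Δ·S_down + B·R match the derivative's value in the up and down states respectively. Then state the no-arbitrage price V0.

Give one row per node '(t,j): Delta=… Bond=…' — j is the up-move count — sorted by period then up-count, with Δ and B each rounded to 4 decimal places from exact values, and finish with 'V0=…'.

No-arbitrage ⇒ martingale measure with p* = (R−d)/(u−d) = 0.8649.
At expiry t=3: V(3,0)=63.1939, V(3,1)=37.3348, V(3,2)=0.0000, V(3,3)=0.0000
  t=2,j=0: stock 69.8896 → up 78.9752 (V=37.3348), down 53.1161 (V=63.1939). Price 37.8048; hedge Δ=-1.0000, bond B=107.6944.
  t=2,j=1: stock 103.9148 → up 117.4237 (V=0.0000), down 78.9752 (V=37.3348). Price 4.6715; hedge Δ=-0.9710, bond B=105.5763.
  t=2,j=2: stock 154.5049 → up 174.5905 (V=0.0000), down 117.4237 (V=0.0000). Price 0.0000; hedge Δ=0.0000, bond B=0.0000.
  t=1,j=0: stock 91.9600 → up 103.9148 (V=4.6715), down 69.8896 (V=37.8048). Price 8.4713; hedge Δ=-0.9738, bond B=98.0208.
  t=1,j=1: stock 136.7300 → up 154.5049 (V=0.0000), down 103.9148 (V=4.6715). Price 0.5845; hedge Δ=-0.0923, bond B=13.2102.
  t=0,j=0: stock 121.0000 → up 136.7300 (V=0.5845), down 91.9600 (V=8.4713). Price 1.5281; hedge Δ=-0.1762, bond B=22.8436.
Self-financing check: at every node Δ·S+B equals the discounted successor values.

(0,0): Delta=-0.1762 Bond=22.8436
(1,0): Delta=-0.9738 Bond=98.0208
(1,1): Delta=-0.0923 Bond=13.2102
(2,0): Delta=-1.0000 Bond=107.6944
(2,1): Delta=-0.9710 Bond=105.5763
(2,2): Delta=0.0000 Bond=0.0000
V0=1.5281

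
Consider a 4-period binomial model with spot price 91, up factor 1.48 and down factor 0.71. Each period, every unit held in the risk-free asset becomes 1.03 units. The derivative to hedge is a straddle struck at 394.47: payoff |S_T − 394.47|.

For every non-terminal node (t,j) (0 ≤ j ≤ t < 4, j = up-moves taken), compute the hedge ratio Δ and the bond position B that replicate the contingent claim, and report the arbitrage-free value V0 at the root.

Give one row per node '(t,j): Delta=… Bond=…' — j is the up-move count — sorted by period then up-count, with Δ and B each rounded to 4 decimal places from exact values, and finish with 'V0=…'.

(0,0): Delta=-0.9210 Bond=345.5262
(1,0): Delta=-1.0000 Bond=360.9959
(1,1): Delta=-0.8677 Bond=348.7147
(2,0): Delta=-1.0000 Bond=371.8258
(2,1): Delta=-1.0000 Bond=371.8258
(2,2): Delta=-0.7785 Bond=341.3875
(3,0): Delta=-1.0000 Bond=382.9806
(3,1): Delta=-1.0000 Bond=382.9806
(3,2): Delta=-1.0000 Bond=382.9806
(3,3): Delta=-0.6290 Bond=307.5411
V0=261.7148

The replicating-portfolio and risk-neutral prices coincide; use p* = (1.03−0.71)/(1.48−0.71) = 0.4156 for the latter.
At expiry t=4: V(4,0)=371.3454, V(4,1)=346.2665, V(4,2)=293.9896, V(4,3)=185.0178, V(4,4)=42.1345
  t=3,j=0: stock 32.5699 → up 48.2035 (V=346.2665), down 23.1246 (V=371.3454). Price 350.4107; hedge Δ=-1.0000, bond B=382.9806.
  t=3,j=1: stock 67.8922 → up 100.4804 (V=293.9896), down 48.2035 (V=346.2665). Price 315.0884; hedge Δ=-1.0000, bond B=382.9806.
  t=3,j=2: stock 141.5217 → up 209.4522 (V=185.0178), down 100.4804 (V=293.9896). Price 241.4588; hedge Δ=-1.0000, bond B=382.9806.
  t=3,j=3: stock 295.0031 → up 436.6045 (V=42.1345), down 209.4522 (V=185.0178). Price 121.9784; hedge Δ=-0.6290, bond B=307.5411.
  t=2,j=0: stock 45.8731 → up 67.8922 (V=315.0884), down 32.5699 (V=350.4107). Price 325.9527; hedge Δ=-1.0000, bond B=371.8258.
  t=2,j=1: stock 95.6228 → up 141.5217 (V=241.4588), down 67.8922 (V=315.0884). Price 276.2030; hedge Δ=-1.0000, bond B=371.8258.
  t=2,j=2: stock 199.3264 → up 295.0031 (V=121.9784), down 141.5217 (V=241.4588). Price 186.2181; hedge Δ=-0.7785, bond B=341.3875.
  t=1,j=0: stock 64.6100 → up 95.6228 (V=276.2030), down 45.8731 (V=325.9527). Price 296.3859; hedge Δ=-1.0000, bond B=360.9959.
  t=1,j=1: stock 134.6800 → up 199.3264 (V=186.2181), down 95.6228 (V=276.2030). Price 231.8511; hedge Δ=-0.8677, bond B=348.7147.
  t=0,j=0: stock 91.0000 → up 134.6800 (V=231.8511), down 64.6100 (V=296.3859). Price 261.7148; hedge Δ=-0.9210, bond B=345.5262.
Each (Δ,B) replicates both successor values, so the strategy is self-financing and V0 is arbitrage-free.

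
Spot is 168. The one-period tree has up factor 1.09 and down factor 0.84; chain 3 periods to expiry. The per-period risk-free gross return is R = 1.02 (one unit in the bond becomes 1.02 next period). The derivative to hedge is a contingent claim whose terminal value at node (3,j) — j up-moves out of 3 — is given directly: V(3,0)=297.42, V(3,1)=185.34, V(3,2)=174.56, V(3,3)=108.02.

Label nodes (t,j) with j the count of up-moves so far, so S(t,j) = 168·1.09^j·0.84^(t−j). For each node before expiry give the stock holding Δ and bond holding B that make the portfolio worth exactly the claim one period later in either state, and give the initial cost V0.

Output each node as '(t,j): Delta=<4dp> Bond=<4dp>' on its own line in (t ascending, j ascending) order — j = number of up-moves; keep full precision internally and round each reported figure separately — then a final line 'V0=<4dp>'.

(0,0): Delta=-1.0900 Bond=328.4639
(1,0): Delta=-1.0878 Bond=334.7234
(1,1): Delta=-1.0906 Bond=335.1536
(2,0): Delta=-3.7820 Bond=660.7929
(2,1): Delta=-0.2803 Bond=217.2165
(2,2): Delta=-1.3335 Bond=390.3278
V0=145.3500

The replicating-portfolio and risk-neutral prices coincide; use p* = (1.02−0.84)/(1.09−0.84) = 0.7200 for the latter.
Terminal payoffs: V(3,0)=297.4200, V(3,1)=185.3400, V(3,2)=174.5600, V(3,3)=108.0200
Node (2,0) S=118.5408: V=(p*·185.3400+(1−p*)·297.4200)/1.02=212.4729; Δ=(185.3400−297.4200)/(129.2095−99.5743)=-3.7820; B=V−Δ·S=660.7929
Node (2,1) S=153.8208: V=(p*·174.5600+(1−p*)·185.3400)/1.02=174.0965; Δ=(174.5600−185.3400)/(167.6647−129.2095)=-0.2803; B=V−Δ·S=217.2165
Node (2,2) S=199.6008: V=(p*·108.0200+(1−p*)·174.5600)/1.02=124.1678; Δ=(108.0200−174.5600)/(217.5649−167.6647)=-1.3335; B=V−Δ·S=390.3278
Node (1,0) S=141.1200: V=(p*·174.0965+(1−p*)·212.4729)/1.02=181.2175; Δ=(174.0965−212.4729)/(153.8208−118.5408)=-1.0878; B=V−Δ·S=334.7234
Node (1,1) S=183.1200: V=(p*·124.1678+(1−p*)·174.0965)/1.02=135.4391; Δ=(124.1678−174.0965)/(199.6008−153.8208)=-1.0906; B=V−Δ·S=335.1536
Node (0,0) S=168.0000: V=(p*·135.4391+(1−p*)·181.2175)/1.02=145.3500; Δ=(135.4391−181.2175)/(183.1200−141.1200)=-1.0900; B=V−Δ·S=328.4639
Root portfolio cost Δ·168+B reproduces V0=145.3500.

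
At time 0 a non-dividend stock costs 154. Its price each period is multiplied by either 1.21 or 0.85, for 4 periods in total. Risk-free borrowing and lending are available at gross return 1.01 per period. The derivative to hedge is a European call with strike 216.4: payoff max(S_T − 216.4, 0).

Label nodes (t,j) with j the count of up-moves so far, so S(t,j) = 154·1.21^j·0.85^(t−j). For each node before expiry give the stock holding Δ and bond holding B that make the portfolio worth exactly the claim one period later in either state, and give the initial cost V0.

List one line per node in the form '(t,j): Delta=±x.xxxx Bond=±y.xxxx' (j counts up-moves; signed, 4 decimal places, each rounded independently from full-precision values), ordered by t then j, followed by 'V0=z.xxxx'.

(0,0): Delta=0.2403 Bond=-29.8331
(1,0): Delta=0.0637 Bond=-7.0153
(1,1): Delta=0.3953 Bond=-59.0267
(2,0): Delta=0.0000 Bond=0.0000
(2,1): Delta=0.1196 Bond=-15.9422
(2,2): Delta=0.6375 Bond=-114.2104
(3,0): Delta=0.0000 Bond=0.0000
(3,1): Delta=0.0000 Bond=0.0000
(3,2): Delta=0.2246 Bond=-36.2286
(3,3): Delta=1.0000 Bond=-214.2574
V0=7.1692

No-arbitrage ⇒ martingale measure with p* = (R−d)/(u−d) = 0.4444.
At expiry t=4: V(4,0)=0.0000, V(4,1)=0.0000, V(4,2)=0.0000, V(4,3)=15.4973, V(4,4)=113.7127
  t=3,j=0: stock 94.5752 → up 114.4361 (V=0.0000), down 80.3890 (V=0.0000). Price 0.0000; hedge Δ=0.0000, bond B=0.0000.
  t=3,j=1: stock 134.6306 → up 162.9031 (V=0.0000), down 114.4361 (V=0.0000). Price 0.0000; hedge Δ=0.0000, bond B=0.0000.
  t=3,j=2: stock 191.6507 → up 231.8973 (V=15.4973), down 162.9031 (V=0.0000). Price 6.8195; hedge Δ=0.2246, bond B=-36.2286.
  t=3,j=3: stock 272.8204 → up 330.1127 (V=113.7127), down 231.8973 (V=15.4973). Price 58.5630; hedge Δ=1.0000, bond B=-214.2574.
  t=2,j=0: stock 111.2650 → up 134.6306 (V=0.0000), down 94.5752 (V=0.0000). Price 0.0000; hedge Δ=0.0000, bond B=0.0000.
  t=2,j=1: stock 158.3890 → up 191.6507 (V=6.8195), down 134.6307 (V=0.0000). Price 3.0009; hedge Δ=0.1196, bond B=-15.9422.
  t=2,j=2: stock 225.4714 → up 272.8204 (V=58.5630), down 191.6507 (V=6.8195). Price 29.5214; hedge Δ=0.6375, bond B=-114.2104.
  t=1,j=0: stock 130.9000 → up 158.3890 (V=3.0009), down 111.2650 (V=0.0000). Price 1.3205; hedge Δ=0.0637, bond B=-7.0153.
  t=1,j=1: stock 186.3400 → up 225.4714 (V=29.5214), down 158.3890 (V=3.0009). Price 14.6414; hedge Δ=0.3953, bond B=-59.0267.
  t=0,j=0: stock 154.0000 → up 186.3400 (V=14.6414), down 130.9000 (V=1.3205). Price 7.1692; hedge Δ=0.2403, bond B=-29.8331.
Check: Δ(0,0)·S0 + B(0,0) = 7.1692 = V0.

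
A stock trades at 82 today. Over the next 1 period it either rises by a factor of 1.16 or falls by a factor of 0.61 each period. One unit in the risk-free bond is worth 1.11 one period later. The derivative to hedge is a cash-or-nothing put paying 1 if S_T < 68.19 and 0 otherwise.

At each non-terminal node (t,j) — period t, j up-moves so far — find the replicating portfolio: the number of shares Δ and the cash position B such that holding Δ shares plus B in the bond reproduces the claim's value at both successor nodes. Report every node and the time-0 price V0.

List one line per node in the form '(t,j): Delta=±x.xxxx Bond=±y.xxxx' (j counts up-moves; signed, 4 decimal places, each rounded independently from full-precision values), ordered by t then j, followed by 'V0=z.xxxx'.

(0,0): Delta=-0.0222 Bond=1.9001
V0=0.0819

Under the risk-neutral measure, an up-move has probability p* = (R−d)/(u−d) = 0.9091 and values discount at R = 1.11.
Payoff layer (t=1): V(1,0)=1.0000, V(1,1)=0.0000
Node (0,0) S=82.0000: V=(p*·0.0000+(1−p*)·1.0000)/1.11=0.0819; Δ=(0.0000−1.0000)/(95.1200−50.0200)=-0.0222; B=V−Δ·S=1.9001
Self-financing check: at every node Δ·S+B equals the discounted successor values.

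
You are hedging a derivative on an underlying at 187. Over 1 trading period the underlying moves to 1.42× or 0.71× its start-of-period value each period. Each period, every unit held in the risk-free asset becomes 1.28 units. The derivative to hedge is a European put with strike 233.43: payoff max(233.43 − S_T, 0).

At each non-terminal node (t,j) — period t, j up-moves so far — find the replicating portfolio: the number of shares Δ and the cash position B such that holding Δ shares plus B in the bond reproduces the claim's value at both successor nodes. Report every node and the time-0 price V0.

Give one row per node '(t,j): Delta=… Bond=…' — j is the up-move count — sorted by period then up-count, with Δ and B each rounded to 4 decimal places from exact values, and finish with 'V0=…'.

Risk-neutral probability p* = (R−d)/(u−d) = (1.28−0.71)/(1.42−0.71) = 0.8028.
Terminal payoffs: V(1,0)=100.6600, V(1,1)=0.0000
  t=0,j=0: stock 187.0000 → up 265.5400 (V=0.0000), down 132.7700 (V=100.6600). Price 15.5066; hedge Δ=-0.7582, bond B=157.2813.
The time-0 hedge costs 15.5066, which is the no-arbitrage price.

(0,0): Delta=-0.7582 Bond=157.2813
V0=15.5066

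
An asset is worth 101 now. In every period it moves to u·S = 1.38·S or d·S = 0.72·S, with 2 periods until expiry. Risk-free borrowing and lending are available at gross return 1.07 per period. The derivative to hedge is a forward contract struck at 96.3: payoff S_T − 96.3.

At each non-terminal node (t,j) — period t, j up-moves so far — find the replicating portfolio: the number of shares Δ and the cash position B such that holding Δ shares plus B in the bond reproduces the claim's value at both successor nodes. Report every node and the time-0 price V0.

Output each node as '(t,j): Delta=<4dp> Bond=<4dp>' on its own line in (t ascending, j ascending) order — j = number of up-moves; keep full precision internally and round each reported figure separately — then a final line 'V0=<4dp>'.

(0,0): Delta=1.0000 Bond=-84.1121
(1,0): Delta=1.0000 Bond=-90.0000
(1,1): Delta=1.0000 Bond=-90.0000
V0=16.8879

No-arbitrage ⇒ martingale measure with p* = (R−d)/(u−d) = 0.5303.
Terminal payoffs: V(2,0)=-43.9416, V(2,1)=4.0536, V(2,2)=96.0444
Node (1,0) S=72.7200: V=(p*·4.0536+(1−p*)·-43.9416)/1.07=-17.2800; Δ=(4.0536−-43.9416)/(100.3536−52.3584)=1.0000; B=V−Δ·S=-90.0000
Node (1,1) S=139.3800: V=(p*·96.0444+(1−p*)·4.0536)/1.07=49.3800; Δ=(96.0444−4.0536)/(192.3444−100.3536)=1.0000; B=V−Δ·S=-90.0000
Node (0,0) S=101.0000: V=(p*·49.3800+(1−p*)·-17.2800)/1.07=16.8879; Δ=(49.3800−-17.2800)/(139.3800−72.7200)=1.0000; B=V−Δ·S=-84.1121
Root portfolio cost Δ·101+B reproduces V0=16.8879.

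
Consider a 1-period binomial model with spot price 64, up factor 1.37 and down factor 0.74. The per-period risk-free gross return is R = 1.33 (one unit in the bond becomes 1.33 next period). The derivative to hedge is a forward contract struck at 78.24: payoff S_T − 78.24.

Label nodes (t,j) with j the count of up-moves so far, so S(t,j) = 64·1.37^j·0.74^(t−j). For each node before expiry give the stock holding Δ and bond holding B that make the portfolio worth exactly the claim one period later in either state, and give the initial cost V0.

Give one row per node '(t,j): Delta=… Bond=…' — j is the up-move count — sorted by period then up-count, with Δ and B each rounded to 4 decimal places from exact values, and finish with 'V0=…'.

No-arbitrage ⇒ martingale measure with p* = (R−d)/(u−d) = 0.9365.
At expiry t=1: V(1,0)=-30.8800, V(1,1)=9.4400
  t=0,j=0: stock 64.0000 → up 87.6800 (V=9.4400), down 47.3600 (V=-30.8800). Price 5.1729; hedge Δ=1.0000, bond B=-58.8271.
Self-financing check: at every node Δ·S+B equals the discounted successor values.

(0,0): Delta=1.0000 Bond=-58.8271
V0=5.1729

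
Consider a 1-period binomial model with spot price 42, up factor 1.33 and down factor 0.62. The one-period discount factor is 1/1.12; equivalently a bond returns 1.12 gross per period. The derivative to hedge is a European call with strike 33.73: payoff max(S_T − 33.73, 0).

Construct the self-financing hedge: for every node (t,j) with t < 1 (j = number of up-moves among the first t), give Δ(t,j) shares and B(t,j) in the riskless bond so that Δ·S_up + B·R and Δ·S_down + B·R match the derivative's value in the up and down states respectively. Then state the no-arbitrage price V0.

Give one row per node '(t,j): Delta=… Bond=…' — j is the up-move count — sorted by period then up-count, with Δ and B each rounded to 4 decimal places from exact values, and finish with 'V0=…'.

Risk-neutral probability p* = (R−d)/(u−d) = (1.12−0.62)/(1.33−0.62) = 0.7042.
Terminal payoffs: V(1,0)=0.0000, V(1,1)=22.1300
(0,0): S=42.0000. Δ = (V_up−V_dn)/(S_up−S_dn) = (22.1300−0.0000)/(55.8600−26.0400) = 0.7421. V = [p*·22.1300 + (1−p*)·0.0000]/1.12 = 13.9147. B = V − Δ·S = -17.2543.
The time-0 hedge costs 13.9147, which is the no-arbitrage price.

(0,0): Delta=0.7421 Bond=-17.2543
V0=13.9147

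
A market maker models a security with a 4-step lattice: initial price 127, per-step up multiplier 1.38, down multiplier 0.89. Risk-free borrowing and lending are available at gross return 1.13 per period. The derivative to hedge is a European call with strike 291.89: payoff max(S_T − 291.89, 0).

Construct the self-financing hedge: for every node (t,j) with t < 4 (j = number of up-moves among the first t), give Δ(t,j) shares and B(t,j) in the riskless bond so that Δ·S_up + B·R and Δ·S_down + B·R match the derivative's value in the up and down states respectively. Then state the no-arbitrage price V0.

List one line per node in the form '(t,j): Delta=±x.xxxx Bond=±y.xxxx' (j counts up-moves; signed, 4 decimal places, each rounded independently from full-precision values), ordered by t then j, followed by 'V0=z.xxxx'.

(0,0): Delta=0.2351 Bond=-23.1465
(1,0): Delta=0.0175 Bond=-1.5586
(1,1): Delta=0.3813 Bond=-51.7774
(2,0): Delta=0.0000 Bond=0.0000
(2,1): Delta=0.0293 Bond=-3.5957
(2,2): Delta=0.6178 Bond=-115.7093
(3,0): Delta=0.0000 Bond=0.0000
(3,1): Delta=0.0000 Bond=0.0000
(3,2): Delta=0.0489 Bond=-8.2956
(3,3): Delta=1.0000 Bond=-258.3097
V0=6.7140

Since d<R<u, set p* = (R−d)/(u−d) = 0.4898; price each node as the discounted p*-expectation of its children.
Terminal payoffs: V(4,0)=0.0000, V(4,1)=0.0000, V(4,2)=0.0000, V(4,3)=5.1610, V(4,4)=168.7059
  t=3,j=0: stock 89.5311 → up 123.5529 (V=0.0000), down 79.6826 (V=0.0000). Price 0.0000; hedge Δ=0.0000, bond B=0.0000.
  t=3,j=1: stock 138.8234 → up 191.5764 (V=0.0000), down 123.5529 (V=0.0000). Price 0.0000; hedge Δ=0.0000, bond B=0.0000.
  t=3,j=2: stock 215.2543 → up 297.0510 (V=5.1610), down 191.5764 (V=0.0000). Price 2.2370; hedge Δ=0.0489, bond B=-8.2956.
  t=3,j=3: stock 333.7651 → up 460.5959 (V=168.7059), down 297.0510 (V=5.1610). Price 75.4554; hedge Δ=1.0000, bond B=-258.3097.
  t=2,j=0: stock 100.5967 → up 138.8234 (V=0.0000), down 89.5311 (V=0.0000). Price 0.0000; hedge Δ=0.0000, bond B=0.0000.
  t=2,j=1: stock 155.9814 → up 215.2543 (V=2.2370), down 138.8234 (V=0.0000). Price 0.9696; hedge Δ=0.0293, bond B=-3.5957.
  t=2,j=2: stock 241.8588 → up 333.7651 (V=75.4554), down 215.2543 (V=2.2370). Price 33.7160; hedge Δ=0.6178, bond B=-115.7093.
  t=1,j=0: stock 113.0300 → up 155.9814 (V=0.9696), down 100.5967 (V=0.0000). Price 0.4203; hedge Δ=0.0175, bond B=-1.5586.
  t=1,j=1: stock 175.2600 → up 241.8588 (V=33.7160), down 155.9814 (V=0.9696). Price 15.0519; hedge Δ=0.3813, bond B=-51.7774.
  t=0,j=0: stock 127.0000 → up 175.2600 (V=15.0519), down 113.0300 (V=0.4203). Price 6.7140; hedge Δ=0.2351, bond B=-23.1465.
Self-financing check: at every node Δ·S+B equals the discounted successor values.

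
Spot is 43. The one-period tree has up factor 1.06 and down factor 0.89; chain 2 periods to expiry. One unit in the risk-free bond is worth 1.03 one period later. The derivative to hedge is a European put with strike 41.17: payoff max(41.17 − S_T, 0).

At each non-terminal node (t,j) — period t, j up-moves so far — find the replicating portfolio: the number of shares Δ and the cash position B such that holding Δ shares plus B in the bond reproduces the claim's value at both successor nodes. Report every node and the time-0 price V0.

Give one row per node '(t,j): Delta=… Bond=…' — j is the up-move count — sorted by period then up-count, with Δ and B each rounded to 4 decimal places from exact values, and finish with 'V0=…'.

Risk-neutral probability p* = (R−d)/(u−d) = (1.03−0.89)/(1.06−0.89) = 0.8235.
Terminal values V(2,·): V(2,0)=7.1097, V(2,1)=0.6038, V(2,2)=0.0000
  t=1,j=0: stock 38.2700 → up 40.5662 (V=0.6038), down 34.0603 (V=7.1097). Price 1.7009; hedge Δ=-1.0000, bond B=39.9709.
  t=1,j=1: stock 45.5800 → up 48.3148 (V=0.0000), down 40.5662 (V=0.6038). Price 0.1034; hedge Δ=-0.0779, bond B=3.6552.
  t=0,j=0: stock 43.0000 → up 45.5800 (V=0.1034), down 38.2700 (V=1.7009). Price 0.3741; hedge Δ=-0.2185, bond B=9.7707.
Each (Δ,B) replicates both successor values, so the strategy is self-financing and V0 is arbitrage-free.

(0,0): Delta=-0.2185 Bond=9.7707
(1,0): Delta=-1.0000 Bond=39.9709
(1,1): Delta=-0.0779 Bond=3.6552
V0=0.3741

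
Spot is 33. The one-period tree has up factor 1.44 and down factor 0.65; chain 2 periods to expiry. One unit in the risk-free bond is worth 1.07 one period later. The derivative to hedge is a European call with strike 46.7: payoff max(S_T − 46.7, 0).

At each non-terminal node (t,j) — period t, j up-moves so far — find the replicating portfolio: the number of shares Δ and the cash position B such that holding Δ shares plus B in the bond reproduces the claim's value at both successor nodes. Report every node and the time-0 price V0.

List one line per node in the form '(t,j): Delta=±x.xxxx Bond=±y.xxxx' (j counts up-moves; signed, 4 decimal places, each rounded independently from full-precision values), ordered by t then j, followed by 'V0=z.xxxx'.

(0,0): Delta=0.4141 Bond=-8.3019
(1,0): Delta=0.0000 Bond=0.0000
(1,1): Delta=0.5788 Bond=-16.7085
V0=5.3643

Risk-neutral probability p* = (R−d)/(u−d) = (1.07−0.65)/(1.44−0.65) = 0.5316.
Terminal values V(2,·): V(2,0)=0.0000, V(2,1)=0.0000, V(2,2)=21.7288
(1,0): S=21.4500. Δ = (V_up−V_dn)/(S_up−S_dn) = (0.0000−0.0000)/(30.8880−13.9425) = 0.0000. V = [p*·0.0000 + (1−p*)·0.0000]/1.07 = 0.0000. B = V − Δ·S = 0.0000.
(1,1): S=47.5200. Δ = (V_up−V_dn)/(S_up−S_dn) = (21.7288−0.0000)/(68.4288−30.8880) = 0.5788. V = [p*·21.7288 + (1−p*)·0.0000]/1.07 = 10.7963. B = V − Δ·S = -16.7085.
(0,0): S=33.0000. Δ = (V_up−V_dn)/(S_up−S_dn) = (10.7963−0.0000)/(47.5200−21.4500) = 0.4141. V = [p*·10.7963 + (1−p*)·0.0000]/1.07 = 5.3643. B = V − Δ·S = -8.3019.
Each (Δ,B) replicates both successor values, so the strategy is self-financing and V0 is arbitrage-free.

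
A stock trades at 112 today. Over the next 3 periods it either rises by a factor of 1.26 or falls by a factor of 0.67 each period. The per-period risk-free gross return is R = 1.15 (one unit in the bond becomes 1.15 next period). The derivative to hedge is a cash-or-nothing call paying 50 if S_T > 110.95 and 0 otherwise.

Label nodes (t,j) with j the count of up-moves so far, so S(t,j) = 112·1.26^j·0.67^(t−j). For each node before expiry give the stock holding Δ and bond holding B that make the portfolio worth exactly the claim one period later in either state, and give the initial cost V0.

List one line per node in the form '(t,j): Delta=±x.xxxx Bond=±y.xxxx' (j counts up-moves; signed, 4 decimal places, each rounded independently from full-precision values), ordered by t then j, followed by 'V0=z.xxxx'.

Risk-neutral probability p* = (R−d)/(u−d) = (1.15−0.67)/(1.26−0.67) = 0.8136.
Payoff layer (t=3): V(3,0)=0.0000, V(3,1)=0.0000, V(3,2)=50.0000, V(3,3)=50.0000
(2,0): S=50.2768. Δ = (V_up−V_dn)/(S_up−S_dn) = (0.0000−0.0000)/(63.3488−33.6855) = 0.0000. V = [p*·0.0000 + (1−p*)·0.0000]/1.15 = 0.0000. B = V − Δ·S = 0.0000.
(2,1): S=94.5504. Δ = (V_up−V_dn)/(S_up−S_dn) = (50.0000−0.0000)/(119.1335−63.3488) = 0.8963. V = [p*·50.0000 + (1−p*)·0.0000]/1.15 = 35.3721. B = V − Δ·S = -49.3736.
(2,2): S=177.8112. Δ = (V_up−V_dn)/(S_up−S_dn) = (50.0000−50.0000)/(224.0421−119.1335) = 0.0000. V = [p*·50.0000 + (1−p*)·50.0000]/1.15 = 43.4783. B = V − Δ·S = 43.4783.
(1,0): S=75.0400. Δ = (V_up−V_dn)/(S_up−S_dn) = (35.3721−0.0000)/(94.5504−50.2768) = 0.7989. V = [p*·35.3721 + (1−p*)·0.0000]/1.15 = 25.0238. B = V − Δ·S = -34.9290.
(1,1): S=141.1200. Δ = (V_up−V_dn)/(S_up−S_dn) = (43.4783−35.3721)/(177.8112−94.5504) = 0.0974. V = [p*·43.4783 + (1−p*)·35.3721]/1.15 = 36.4930. B = V − Δ·S = 22.7538.
(0,0): S=112.0000. Δ = (V_up−V_dn)/(S_up−S_dn) = (36.4930−25.0238)/(141.1200−75.0400) = 0.1736. V = [p*·36.4930 + (1−p*)·25.0238]/1.15 = 29.8736. B = V − Δ·S = 10.4343.
Check: Δ(0,0)·S0 + B(0,0) = 29.8736 = V0.

(0,0): Delta=0.1736 Bond=10.4343
(1,0): Delta=0.7989 Bond=-34.9290
(1,1): Delta=0.0974 Bond=22.7538
(2,0): Delta=0.0000 Bond=0.0000
(2,1): Delta=0.8963 Bond=-49.3736
(2,2): Delta=0.0000 Bond=43.4783
V0=29.8736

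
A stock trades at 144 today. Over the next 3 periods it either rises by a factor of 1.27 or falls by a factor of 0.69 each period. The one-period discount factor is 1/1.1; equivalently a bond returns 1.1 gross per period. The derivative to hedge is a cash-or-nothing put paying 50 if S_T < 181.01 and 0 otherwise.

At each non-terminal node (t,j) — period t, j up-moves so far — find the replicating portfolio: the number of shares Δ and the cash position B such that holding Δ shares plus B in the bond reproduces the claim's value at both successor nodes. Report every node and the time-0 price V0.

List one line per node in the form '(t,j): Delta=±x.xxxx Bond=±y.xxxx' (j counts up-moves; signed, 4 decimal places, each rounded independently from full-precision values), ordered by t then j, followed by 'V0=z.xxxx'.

Since d<R<u, set p* = (R−d)/(u−d) = 0.7069; price each node as the discounted p*-expectation of its children.
At expiry t=3: V(3,0)=50.0000, V(3,1)=50.0000, V(3,2)=50.0000, V(3,3)=0.0000
Node (2,0) S=68.5584: V=(p*·50.0000+(1−p*)·50.0000)/1.1=45.4545; Δ=(50.0000−50.0000)/(87.0692−47.3053)=0.0000; B=V−Δ·S=45.4545
Node (2,1) S=126.1872: V=(p*·50.0000+(1−p*)·50.0000)/1.1=45.4545; Δ=(50.0000−50.0000)/(160.2577−87.0692)=0.0000; B=V−Δ·S=45.4545
Node (2,2) S=232.2576: V=(p*·0.0000+(1−p*)·50.0000)/1.1=13.3229; Δ=(0.0000−50.0000)/(294.9672−160.2577)=-0.3712; B=V−Δ·S=99.5298
Node (1,0) S=99.3600: V=(p*·45.4545+(1−p*)·45.4545)/1.1=41.3223; Δ=(45.4545−45.4545)/(126.1872−68.5584)=0.0000; B=V−Δ·S=41.3223
Node (1,1) S=182.8800: V=(p*·13.3229+(1−p*)·45.4545)/1.1=20.6734; Δ=(13.3229−45.4545)/(232.2576−126.1872)=-0.3029; B=V−Δ·S=76.0729
Node (0,0) S=144.0000: V=(p*·20.6734+(1−p*)·41.3223)/1.1=24.2961; Δ=(20.6734−41.3223)/(182.8800−99.3600)=-0.2472; B=V−Δ·S=59.8976
Root portfolio cost Δ·144+B reproduces V0=24.2961.

(0,0): Delta=-0.2472 Bond=59.8976
(1,0): Delta=0.0000 Bond=41.3223
(1,1): Delta=-0.3029 Bond=76.0729
(2,0): Delta=0.0000 Bond=45.4545
(2,1): Delta=0.0000 Bond=45.4545
(2,2): Delta=-0.3712 Bond=99.5298
V0=24.2961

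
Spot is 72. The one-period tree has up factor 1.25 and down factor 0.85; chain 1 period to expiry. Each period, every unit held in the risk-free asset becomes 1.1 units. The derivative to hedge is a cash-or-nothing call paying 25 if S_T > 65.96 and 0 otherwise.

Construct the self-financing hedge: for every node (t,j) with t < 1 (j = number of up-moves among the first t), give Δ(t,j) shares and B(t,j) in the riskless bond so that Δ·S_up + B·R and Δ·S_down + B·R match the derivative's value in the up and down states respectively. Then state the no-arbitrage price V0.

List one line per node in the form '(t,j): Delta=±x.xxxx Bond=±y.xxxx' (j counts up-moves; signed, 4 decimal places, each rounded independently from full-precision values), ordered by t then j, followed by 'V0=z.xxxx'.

(0,0): Delta=0.8681 Bond=-48.2955
V0=14.2045

Risk-neutral probability p* = (R−d)/(u−d) = (1.1−0.85)/(1.25−0.85) = 0.6250.
Terminal values V(1,·): V(1,0)=0.0000, V(1,1)=25.0000
(0,0): S=72.0000. Δ = (V_up−V_dn)/(S_up−S_dn) = (25.0000−0.0000)/(90.0000−61.2000) = 0.8681. V = [p*·25.0000 + (1−p*)·0.0000]/1.1 = 14.2045. B = V − Δ·S = -48.2955.
Each (Δ,B) replicates both successor values, so the strategy is self-financing and V0 is arbitrage-free.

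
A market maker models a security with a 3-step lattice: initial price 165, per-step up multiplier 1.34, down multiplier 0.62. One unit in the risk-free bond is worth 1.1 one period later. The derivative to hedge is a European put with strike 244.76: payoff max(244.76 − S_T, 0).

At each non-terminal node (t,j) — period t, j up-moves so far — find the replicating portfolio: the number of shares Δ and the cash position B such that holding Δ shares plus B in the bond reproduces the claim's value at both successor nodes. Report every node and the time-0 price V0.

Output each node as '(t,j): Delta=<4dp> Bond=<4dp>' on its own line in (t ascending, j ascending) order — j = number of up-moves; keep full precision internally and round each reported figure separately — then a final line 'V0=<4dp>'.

(0,0): Delta=-0.5293 Bond=140.1146
(1,0): Delta=-1.0000 Bond=202.2810
(1,1): Delta=-0.4204 Bond=130.0486
(2,0): Delta=-1.0000 Bond=222.5091
(2,1): Delta=-1.0000 Bond=222.5091
(2,2): Delta=-0.2863 Bond=103.3257
V0=52.7838

The replicating-portfolio and risk-neutral prices coincide; use p* = (1.1−0.62)/(1.34−0.62) = 0.6667 for the latter.
At expiry t=3: V(3,0)=205.4359, V(3,1)=159.7692, V(3,2)=61.0701, V(3,3)=0.0000
  t=2,j=0: stock 63.4260 → up 84.9908 (V=159.7692), down 39.3241 (V=205.4359). Price 159.0831; hedge Δ=-1.0000, bond B=222.5091.
  t=2,j=1: stock 137.0820 → up 183.6899 (V=61.0701), down 84.9908 (V=159.7692). Price 85.4271; hedge Δ=-1.0000, bond B=222.5091.
  t=2,j=2: stock 296.2740 → up 397.0072 (V=0.0000), down 183.6899 (V=61.0701). Price 18.5061; hedge Δ=-0.2863, bond B=103.3257.
  t=1,j=0: stock 102.3000 → up 137.0820 (V=85.4271), down 63.4260 (V=159.0831). Price 99.9810; hedge Δ=-1.0000, bond B=202.2810.
  t=1,j=1: stock 221.1000 → up 296.2740 (V=18.5061), down 137.0820 (V=85.4271). Price 37.1028; hedge Δ=-0.4204, bond B=130.0486.
  t=0,j=0: stock 165.0000 → up 221.1000 (V=37.1028), down 102.3000 (V=99.9810). Price 52.7838; hedge Δ=-0.5293, bond B=140.1146.
Check: Δ(0,0)·S0 + B(0,0) = 52.7838 = V0.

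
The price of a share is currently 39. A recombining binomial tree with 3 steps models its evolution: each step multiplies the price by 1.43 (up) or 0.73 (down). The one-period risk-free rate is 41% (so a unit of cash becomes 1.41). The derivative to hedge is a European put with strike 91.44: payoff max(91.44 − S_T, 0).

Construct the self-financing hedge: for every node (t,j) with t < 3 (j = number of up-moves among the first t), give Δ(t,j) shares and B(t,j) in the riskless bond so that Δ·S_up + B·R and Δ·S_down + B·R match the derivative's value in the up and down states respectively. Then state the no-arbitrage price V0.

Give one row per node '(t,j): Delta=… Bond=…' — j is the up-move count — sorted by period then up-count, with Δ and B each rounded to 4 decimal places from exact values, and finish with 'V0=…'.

(0,0): Delta=-0.6070 Bond=24.6841
(1,0): Delta=-1.0000 Bond=45.9937
(1,1): Delta=-0.6011 Bond=34.4755
(2,0): Delta=-1.0000 Bond=64.8511
(2,1): Delta=-1.0000 Bond=64.8511
(2,2): Delta=-0.5951 Bond=48.1328
V0=1.0116

The replicating-portfolio and risk-neutral prices coincide; use p* = (1.41−0.73)/(1.43−0.73) = 0.9714 for the latter.
Payoff layer (t=3): V(3,0)=76.2683, V(3,1)=61.7202, V(3,2)=33.2217, V(3,3)=0.0000
  t=2,j=0: stock 20.7831 → up 29.7198 (V=61.7202), down 15.1717 (V=76.2683). Price 44.0680; hedge Δ=-1.0000, bond B=64.8511.
  t=2,j=1: stock 40.7121 → up 58.2183 (V=33.2217), down 29.7198 (V=61.7202). Price 24.1390; hedge Δ=-1.0000, bond B=64.8511.
  t=2,j=2: stock 79.7511 → up 114.0441 (V=0.0000), down 58.2183 (V=33.2217). Price 0.6732; hedge Δ=-0.5951, bond B=48.1328.
  t=1,j=0: stock 28.4700 → up 40.7121 (V=24.1390), down 20.7831 (V=44.0680). Price 17.5237; hedge Δ=-1.0000, bond B=45.9937.
  t=1,j=1: stock 55.7700 → up 79.7511 (V=0.6732), down 40.7121 (V=24.1390). Price 0.9529; hedge Δ=-0.6011, bond B=34.4755.
  t=0,j=0: stock 39.0000 → up 55.7700 (V=0.9529), down 28.4700 (V=17.5237). Price 1.0116; hedge Δ=-0.6070, bond B=24.6841.
The time-0 hedge costs 1.0116, which is the no-arbitrage price.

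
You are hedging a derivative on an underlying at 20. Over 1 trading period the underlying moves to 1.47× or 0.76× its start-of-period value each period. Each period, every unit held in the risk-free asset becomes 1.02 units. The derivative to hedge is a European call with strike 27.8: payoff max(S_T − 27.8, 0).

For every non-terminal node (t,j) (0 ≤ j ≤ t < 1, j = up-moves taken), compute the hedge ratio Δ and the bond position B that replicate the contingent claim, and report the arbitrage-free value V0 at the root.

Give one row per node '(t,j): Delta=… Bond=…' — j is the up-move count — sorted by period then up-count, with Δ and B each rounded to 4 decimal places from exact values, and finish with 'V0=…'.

(0,0): Delta=0.1127 Bond=-1.6791
V0=0.5744

Under the risk-neutral measure, an up-move has probability p* = (R−d)/(u−d) = 0.3662 and values discount at R = 1.02.
Terminal values V(1,·): V(1,0)=0.0000, V(1,1)=1.6000
Node (0,0) S=20.0000: V=(p*·1.6000+(1−p*)·0.0000)/1.02=0.5744; Δ=(1.6000−0.0000)/(29.4000−15.2000)=0.1127; B=V−Δ·S=-1.6791
Root portfolio cost Δ·20+B reproduces V0=0.5744.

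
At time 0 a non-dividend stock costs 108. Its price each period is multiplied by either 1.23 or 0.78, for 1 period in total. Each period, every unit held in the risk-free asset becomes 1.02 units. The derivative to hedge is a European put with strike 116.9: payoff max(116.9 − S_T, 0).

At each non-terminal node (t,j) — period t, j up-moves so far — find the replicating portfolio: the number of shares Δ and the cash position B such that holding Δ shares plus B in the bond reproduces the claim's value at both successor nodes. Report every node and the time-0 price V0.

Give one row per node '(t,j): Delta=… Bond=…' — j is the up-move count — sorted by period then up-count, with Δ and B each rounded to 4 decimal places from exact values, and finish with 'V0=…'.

(0,0): Delta=-0.6720 Bond=87.5203
V0=14.9425

No-arbitrage ⇒ martingale measure with p* = (R−d)/(u−d) = 0.5333.
Terminal payoffs: V(1,0)=32.6600, V(1,1)=0.0000
  t=0,j=0: stock 108.0000 → up 132.8400 (V=0.0000), down 84.2400 (V=32.6600). Price 14.9425; hedge Δ=-0.6720, bond B=87.5203.
Self-financing check: at every node Δ·S+B equals the discounted successor values.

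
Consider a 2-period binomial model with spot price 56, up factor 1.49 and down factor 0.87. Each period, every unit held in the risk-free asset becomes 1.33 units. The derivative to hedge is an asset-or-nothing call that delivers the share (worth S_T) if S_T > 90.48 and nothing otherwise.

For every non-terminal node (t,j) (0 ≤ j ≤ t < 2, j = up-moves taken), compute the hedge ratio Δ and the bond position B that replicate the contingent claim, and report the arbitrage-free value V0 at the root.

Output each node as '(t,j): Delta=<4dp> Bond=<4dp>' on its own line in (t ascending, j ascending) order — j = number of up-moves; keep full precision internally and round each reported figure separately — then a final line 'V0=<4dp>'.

The replicating-portfolio and risk-neutral prices coincide; use p* = (1.33−0.87)/(1.49−0.87) = 0.7419 for the latter.
Payoff layer (t=2): V(2,0)=0.0000, V(2,1)=0.0000, V(2,2)=124.3256
(1,0): S=48.7200. Δ = (V_up−V_dn)/(S_up−S_dn) = (0.0000−0.0000)/(72.5928−42.3864) = 0.0000. V = [p*·0.0000 + (1−p*)·0.0000]/1.33 = 0.0000. B = V − Δ·S = 0.0000.
(1,1): S=83.4400. Δ = (V_up−V_dn)/(S_up−S_dn) = (124.3256−0.0000)/(124.3256−72.5928) = 2.4032. V = [p*·124.3256 + (1−p*)·0.0000]/1.33 = 69.3546. B = V − Δ·S = -131.1706.
(0,0): S=56.0000. Δ = (V_up−V_dn)/(S_up−S_dn) = (69.3546−0.0000)/(83.4400−48.7200) = 1.9975. V = [p*·69.3546 + (1−p*)·0.0000]/1.33 = 38.6892. B = V − Δ·S = -73.1730.
Root portfolio cost Δ·56+B reproduces V0=38.6892.

(0,0): Delta=1.9975 Bond=-73.1730
(1,0): Delta=0.0000 Bond=0.0000
(1,1): Delta=2.4032 Bond=-131.1706
V0=38.6892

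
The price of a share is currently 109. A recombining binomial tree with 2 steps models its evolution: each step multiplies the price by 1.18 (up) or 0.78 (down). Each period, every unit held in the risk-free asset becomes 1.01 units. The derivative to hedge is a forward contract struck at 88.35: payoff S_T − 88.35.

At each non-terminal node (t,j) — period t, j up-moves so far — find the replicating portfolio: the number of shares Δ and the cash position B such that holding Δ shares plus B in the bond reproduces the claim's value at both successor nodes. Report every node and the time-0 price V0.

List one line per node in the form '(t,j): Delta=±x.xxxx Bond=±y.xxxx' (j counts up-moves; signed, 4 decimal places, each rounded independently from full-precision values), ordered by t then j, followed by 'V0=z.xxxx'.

(0,0): Delta=1.0000 Bond=-86.6092
(1,0): Delta=1.0000 Bond=-87.4752
(1,1): Delta=1.0000 Bond=-87.4752
V0=22.3908

Since d<R<u, set p* = (R−d)/(u−d) = 0.5750; price each node as the discounted p*-expectation of its children.
Payoff layer (t=2): V(2,0)=-22.0344, V(2,1)=11.9736, V(2,2)=63.4216
(1,0): S=85.0200. Δ = (V_up−V_dn)/(S_up−S_dn) = (11.9736−-22.0344)/(100.3236−66.3156) = 1.0000. V = [p*·11.9736 + (1−p*)·-22.0344]/1.01 = -2.4552. B = V − Δ·S = -87.4752.
(1,1): S=128.6200. Δ = (V_up−V_dn)/(S_up−S_dn) = (63.4216−11.9736)/(151.7716−100.3236) = 1.0000. V = [p*·63.4216 + (1−p*)·11.9736]/1.01 = 41.1448. B = V − Δ·S = -87.4752.
(0,0): S=109.0000. Δ = (V_up−V_dn)/(S_up−S_dn) = (41.1448−-2.4552)/(128.6200−85.0200) = 1.0000. V = [p*·41.1448 + (1−p*)·-2.4552]/1.01 = 22.3908. B = V − Δ·S = -86.6092.
Root portfolio cost Δ·109+B reproduces V0=22.3908.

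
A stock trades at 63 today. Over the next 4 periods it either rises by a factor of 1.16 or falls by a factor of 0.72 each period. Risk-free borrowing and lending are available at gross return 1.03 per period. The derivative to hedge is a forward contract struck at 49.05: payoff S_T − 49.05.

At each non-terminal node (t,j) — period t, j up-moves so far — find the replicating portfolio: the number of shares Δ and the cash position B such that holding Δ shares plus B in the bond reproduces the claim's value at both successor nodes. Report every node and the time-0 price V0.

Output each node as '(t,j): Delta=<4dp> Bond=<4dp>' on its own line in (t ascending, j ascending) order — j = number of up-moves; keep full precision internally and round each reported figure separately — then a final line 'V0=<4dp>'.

(0,0): Delta=1.0000 Bond=-43.5803
(1,0): Delta=1.0000 Bond=-44.8877
(1,1): Delta=1.0000 Bond=-44.8877
(2,0): Delta=1.0000 Bond=-46.2343
(2,1): Delta=1.0000 Bond=-46.2343
(2,2): Delta=1.0000 Bond=-46.2343
(3,0): Delta=1.0000 Bond=-47.6214
(3,1): Delta=1.0000 Bond=-47.6214
(3,2): Delta=1.0000 Bond=-47.6214
(3,3): Delta=1.0000 Bond=-47.6214
V0=19.4197

Since d<R<u, set p* = (R−d)/(u−d) = 0.7045; price each node as the discounted p*-expectation of its children.
Terminal payoffs: V(4,0)=-32.1195, V(4,1)=-21.7730, V(4,2)=-5.1038, V(4,3)=21.7522, V(4,4)=65.0203
(3,0): S=23.5146. Δ = (V_up−V_dn)/(S_up−S_dn) = (-21.7730−-32.1195)/(27.2770−16.9305) = 1.0000. V = [p*·-21.7730 + (1−p*)·-32.1195]/1.03 = -24.1067. B = V − Δ·S = -47.6214.
(3,1): S=37.8847. Δ = (V_up−V_dn)/(S_up−S_dn) = (-5.1038−-21.7730)/(43.9462−27.2770) = 1.0000. V = [p*·-5.1038 + (1−p*)·-21.7730]/1.03 = -9.7367. B = V − Δ·S = -47.6214.
(3,2): S=61.0364. Δ = (V_up−V_dn)/(S_up−S_dn) = (21.7522−-5.1038)/(70.8022−43.9462) = 1.0000. V = [p*·21.7522 + (1−p*)·-5.1038]/1.03 = 13.4151. B = V − Δ·S = -47.6214.
(3,3): S=98.3364. Δ = (V_up−V_dn)/(S_up−S_dn) = (65.0203−21.7522)/(114.0703−70.8022) = 1.0000. V = [p*·65.0203 + (1−p*)·21.7522]/1.03 = 50.7151. B = V − Δ·S = -47.6214.
(2,0): S=32.6592. Δ = (V_up−V_dn)/(S_up−S_dn) = (-9.7367−-24.1067)/(37.8847−23.5146) = 1.0000. V = [p*·-9.7367 + (1−p*)·-24.1067]/1.03 = -13.5751. B = V − Δ·S = -46.2343.
(2,1): S=52.6176. Δ = (V_up−V_dn)/(S_up−S_dn) = (13.4151−-9.7367)/(61.0364−37.8847) = 1.0000. V = [p*·13.4151 + (1−p*)·-9.7367]/1.03 = 6.3833. B = V − Δ·S = -46.2343.
(2,2): S=84.7728. Δ = (V_up−V_dn)/(S_up−S_dn) = (50.7151−13.4151)/(98.3364−61.0364) = 1.0000. V = [p*·50.7151 + (1−p*)·13.4151]/1.03 = 38.5385. B = V − Δ·S = -46.2343.
(1,0): S=45.3600. Δ = (V_up−V_dn)/(S_up−S_dn) = (6.3833−-13.5751)/(52.6176−32.6592) = 1.0000. V = [p*·6.3833 + (1−p*)·-13.5751]/1.03 = 0.4723. B = V − Δ·S = -44.8877.
(1,1): S=73.0800. Δ = (V_up−V_dn)/(S_up−S_dn) = (38.5385−6.3833)/(84.7728−52.6176) = 1.0000. V = [p*·38.5385 + (1−p*)·6.3833]/1.03 = 28.1923. B = V − Δ·S = -44.8877.
(0,0): S=63.0000. Δ = (V_up−V_dn)/(S_up−S_dn) = (28.1923−0.4723)/(73.0800−45.3600) = 1.0000. V = [p*·28.1923 + (1−p*)·0.4723]/1.03 = 19.4197. B = V − Δ·S = -43.5803.
Self-financing check: at every node Δ·S+B equals the discounted successor values.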